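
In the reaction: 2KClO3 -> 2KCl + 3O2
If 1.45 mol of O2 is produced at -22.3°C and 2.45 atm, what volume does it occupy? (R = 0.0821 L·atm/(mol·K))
T = -22.3°C + 273.15 = 250.85 K
V = nRT/P = (1.45 × 0.0821 × 250.85) / 2.45
V = 12.19 L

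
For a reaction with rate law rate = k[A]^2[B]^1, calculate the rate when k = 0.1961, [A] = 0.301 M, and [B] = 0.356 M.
0.006325 M/s

rate = k·[A]^2·[B]^1 = 0.1961·(0.301)^2·(0.356)^1 = 0.1961·0.090601·0.356 = 0.006325 M/s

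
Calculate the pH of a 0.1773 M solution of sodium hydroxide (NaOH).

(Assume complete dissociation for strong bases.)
pH = 13.25

[OH⁻] = 0.1773 M for strong base. pOH = -log[OH⁻] = 0.75, pH = 14 - pOH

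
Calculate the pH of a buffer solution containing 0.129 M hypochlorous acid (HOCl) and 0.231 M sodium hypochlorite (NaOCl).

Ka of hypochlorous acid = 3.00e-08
pH = 7.78

pKa = -log(3.00e-08) = 7.52. pH = pKa + log([A⁻]/[HA]) = 7.52 + log(0.231/0.129)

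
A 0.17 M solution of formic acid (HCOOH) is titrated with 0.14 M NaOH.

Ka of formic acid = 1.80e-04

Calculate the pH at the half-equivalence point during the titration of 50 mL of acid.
pH = pKa = 3.74

At the half-equivalence point, [HA] = [A⁻], so by Henderson–Hasselbalch pH = pKa + log(1) = pKa.
pKa = −log(1.80e-04) = 3.74.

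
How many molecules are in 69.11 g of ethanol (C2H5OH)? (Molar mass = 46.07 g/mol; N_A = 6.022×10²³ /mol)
Moles = 69.11 g ÷ 46.07 g/mol = 1.50011 mol
Molecules = 1.50011 mol × 6.022×10²³ /mol = 9.034e+23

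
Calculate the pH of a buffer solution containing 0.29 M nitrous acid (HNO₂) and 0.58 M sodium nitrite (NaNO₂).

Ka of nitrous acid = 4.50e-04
pH = 3.65

pKa = -log(4.50e-04) = 3.35. pH = pKa + log([A⁻]/[HA]) = 3.35 + log(0.58/0.29)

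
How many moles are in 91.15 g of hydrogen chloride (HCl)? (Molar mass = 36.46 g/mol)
Moles = 91.15 g ÷ 36.46 g/mol = 2.5 mol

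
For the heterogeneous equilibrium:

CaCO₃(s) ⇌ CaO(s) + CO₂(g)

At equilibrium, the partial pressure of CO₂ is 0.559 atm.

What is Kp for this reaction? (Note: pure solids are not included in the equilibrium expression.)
K_p = 0.559

Solids (CaCO₃, CaO) have activity 1 and are excluded.
Kp = P(CO₂) = 0.559.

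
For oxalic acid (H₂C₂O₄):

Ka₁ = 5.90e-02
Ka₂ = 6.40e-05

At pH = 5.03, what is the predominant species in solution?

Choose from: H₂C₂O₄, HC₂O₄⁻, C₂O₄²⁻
C₂O₄²⁻

pKa1 = 1.23, pKa2 = 4.19. Each pKa is the crossover between adjacent species; pH = 5.03 lies in the region where C₂O₄²⁻ predominates.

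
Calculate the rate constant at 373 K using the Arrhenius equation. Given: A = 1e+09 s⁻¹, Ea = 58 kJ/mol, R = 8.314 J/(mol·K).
7.54e+00 s⁻¹

k = A·exp(-Ea/(R·T)) = 1e+09·exp(-58000/(8.314·373)) = 1e+09·exp(-18.7029) = 1e+09·7.5410e-09 = 7.54e+00 s⁻¹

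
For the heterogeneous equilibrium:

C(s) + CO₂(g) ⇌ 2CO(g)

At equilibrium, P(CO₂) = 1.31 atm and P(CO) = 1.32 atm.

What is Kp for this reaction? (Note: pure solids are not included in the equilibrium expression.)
K_p = 1.330

Solid C is excluded.
Kp = P(CO)²/P(CO₂) = (1.32)²/1.31 = 1.742/1.31 = 1.330.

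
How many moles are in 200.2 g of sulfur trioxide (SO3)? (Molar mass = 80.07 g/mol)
Moles = 200.2 g ÷ 80.07 g/mol = 2.5 mol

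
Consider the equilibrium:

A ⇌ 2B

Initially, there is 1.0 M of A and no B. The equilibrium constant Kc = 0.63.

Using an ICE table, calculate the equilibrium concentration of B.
[B] = 0.652 M

ICE: [A] = 1.0 − x, [B] = 2x.
Kc = (2x)²/(1.0 − x) = 0.63 ⇒ 4x² + 0.63x − 0.63 = 0.
x = (−0.63 + √(0.63² + 4·4·0.63))/(2·4) = (−0.63 + √10.477)/8 = 0.32585.
[B] = 2x = 0.652 M.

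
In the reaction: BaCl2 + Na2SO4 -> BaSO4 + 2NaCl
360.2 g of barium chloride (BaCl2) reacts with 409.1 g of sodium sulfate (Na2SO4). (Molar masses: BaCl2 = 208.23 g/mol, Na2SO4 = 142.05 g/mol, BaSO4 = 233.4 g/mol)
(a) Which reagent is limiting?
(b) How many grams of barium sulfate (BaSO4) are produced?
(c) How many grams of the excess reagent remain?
(a) BaCl2, (b) 403.7 g, (c) 163.4 g

Moles of BaCl2 = 360.2 g ÷ 208.23 g/mol = 1.72982 mol
Moles of Na2SO4 = 409.1 g ÷ 142.05 g/mol = 2.87997 mol
Moles ÷ coefficient: BaCl2: 1.72982/1 = 1.73, Na2SO4: 2.87997/1 = 2.88
(a) BaCl2 has the smaller value, so BaCl2 is the limiting reagent.
(b) Moles of BaSO4 = 1.72982 mol BaCl2 × (1/1) = 1.72982 mol; mass = 1.72982 mol × 233.4 g/mol = 403.7 g
(c) Na2SO4 consumed = 1.72982 × (1/1) = 1.72982 mol; remaining = 2.87997 − 1.72982 = 1.15015 mol; mass = 1.15015 mol × 142.05 g/mol = 163.4 g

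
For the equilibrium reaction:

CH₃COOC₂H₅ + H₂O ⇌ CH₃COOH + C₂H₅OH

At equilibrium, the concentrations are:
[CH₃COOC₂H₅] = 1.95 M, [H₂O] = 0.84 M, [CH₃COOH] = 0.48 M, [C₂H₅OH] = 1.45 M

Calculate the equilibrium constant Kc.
K_c = 0.4249

Kc = ([CH₃COOH] × [C₂H₅OH]) / ([CH₃COOC₂H₅] × [H₂O])
   = ((0.48)·(1.45)) / ((1.95)·(0.84))
   = 0.696 / 1.638 = 0.4249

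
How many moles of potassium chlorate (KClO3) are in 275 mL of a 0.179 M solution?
Moles = Molarity × Volume (L)
Moles = 0.179 M × 0.275 L = 0.04923 mol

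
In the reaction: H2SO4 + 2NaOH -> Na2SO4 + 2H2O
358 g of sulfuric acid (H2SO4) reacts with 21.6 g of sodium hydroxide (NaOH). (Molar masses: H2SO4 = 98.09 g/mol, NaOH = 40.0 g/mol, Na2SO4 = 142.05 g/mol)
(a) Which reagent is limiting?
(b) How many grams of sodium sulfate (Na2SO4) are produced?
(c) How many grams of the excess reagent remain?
(a) NaOH, (b) 38.35 g, (c) 331.5 g

Moles of H2SO4 = 358 g ÷ 98.09 g/mol = 3.64971 mol
Moles of NaOH = 21.6 g ÷ 40.0 g/mol = 0.54 mol
Moles ÷ coefficient: H2SO4: 3.64971/1 = 3.65, NaOH: 0.54/2 = 0.27
(a) NaOH has the smaller value, so NaOH is the limiting reagent.
(b) Moles of Na2SO4 = 0.54 mol NaOH × (1/2) = 0.27 mol; mass = 0.27 mol × 142.05 g/mol = 38.35 g
(c) H2SO4 consumed = 0.54 × (1/2) = 0.27 mol; remaining = 3.64971 − 0.27 = 3.37971 mol; mass = 3.37971 mol × 98.09 g/mol = 331.5 g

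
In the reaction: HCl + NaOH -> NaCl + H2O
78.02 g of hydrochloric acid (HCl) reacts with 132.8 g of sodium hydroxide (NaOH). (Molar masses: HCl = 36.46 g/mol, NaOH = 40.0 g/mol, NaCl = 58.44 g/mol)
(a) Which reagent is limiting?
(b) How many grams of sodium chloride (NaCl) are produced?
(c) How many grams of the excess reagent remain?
(a) HCl, (b) 125.1 g, (c) 47.2 g

Moles of HCl = 78.02 g ÷ 36.46 g/mol = 2.13988 mol
Moles of NaOH = 132.8 g ÷ 40.0 g/mol = 3.32 mol
Moles ÷ coefficient: HCl: 2.13988/1 = 2.14, NaOH: 3.32/1 = 3.32
(a) HCl has the smaller value, so HCl is the limiting reagent.
(b) Moles of NaCl = 2.13988 mol HCl × (1/1) = 2.13988 mol; mass = 2.13988 mol × 58.44 g/mol = 125.1 g
(c) NaOH consumed = 2.13988 × (1/1) = 2.13988 mol; remaining = 3.32 − 2.13988 = 1.18012 mol; mass = 1.18012 mol × 40.0 g/mol = 47.2 g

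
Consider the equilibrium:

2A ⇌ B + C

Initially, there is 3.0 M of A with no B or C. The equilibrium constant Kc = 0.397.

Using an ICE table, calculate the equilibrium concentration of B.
[B] = 0.836 M

ICE: [A] = 3.0 − 2x, [B] = [C] = x.
Kc = x²/(3.0 − 2x)² = 0.397 ⇒ √Kc = x/(3.0 − 2x).
x = √0.397·3.0/(1 + 2√0.397) = 0.63008·3.0/2.2602 = 0.83633.
[B] = x = 0.836 M.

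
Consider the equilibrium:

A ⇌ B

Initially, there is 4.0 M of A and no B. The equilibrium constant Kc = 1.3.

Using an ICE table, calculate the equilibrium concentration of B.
[B] = 2.261 M

ICE: [A] = 4.0 − x, [B] = x.
Kc = x/(4.0 − x) = 1.3 ⇒ x = 1.3·4.0/(1 + 1.3) = 5.2/2.3 = 2.261.
[B] = x = 2.261 M.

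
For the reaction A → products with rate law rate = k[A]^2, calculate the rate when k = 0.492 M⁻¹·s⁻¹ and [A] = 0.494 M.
0.1201 M/s

rate = k·[A]^2 = 0.492·(0.494)^2 = 0.492·0.244036 = 0.1201 M/s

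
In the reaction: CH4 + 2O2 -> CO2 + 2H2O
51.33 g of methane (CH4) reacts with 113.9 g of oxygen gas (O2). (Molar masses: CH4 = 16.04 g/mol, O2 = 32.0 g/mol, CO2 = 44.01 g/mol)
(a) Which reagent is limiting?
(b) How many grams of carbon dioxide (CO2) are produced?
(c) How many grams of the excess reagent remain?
(a) O2, (b) 78.32 g, (c) 22.78 g

Moles of CH4 = 51.33 g ÷ 16.04 g/mol = 3.20012 mol
Moles of O2 = 113.9 g ÷ 32.0 g/mol = 3.55938 mol
Moles ÷ coefficient: CH4: 3.20012/1 = 3.2, O2: 3.55938/2 = 1.78
(a) O2 has the smaller value, so O2 is the limiting reagent.
(b) Moles of CO2 = 3.55938 mol O2 × (1/2) = 1.77969 mol; mass = 1.77969 mol × 44.01 g/mol = 78.32 g
(c) CH4 consumed = 3.55938 × (1/2) = 1.77969 mol; remaining = 3.20012 − 1.77969 = 1.42044 mol; mass = 1.42044 mol × 16.04 g/mol = 22.78 g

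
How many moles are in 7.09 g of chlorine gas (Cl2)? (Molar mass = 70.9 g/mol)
Moles = 7.09 g ÷ 70.9 g/mol = 0.1 mol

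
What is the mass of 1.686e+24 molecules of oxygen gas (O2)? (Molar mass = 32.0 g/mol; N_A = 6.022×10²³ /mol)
Moles = 1.686e+24 ÷ 6.022×10²³ = 2.79973 mol
Mass = 2.79973 mol × 32.0 g/mol = 89.59 g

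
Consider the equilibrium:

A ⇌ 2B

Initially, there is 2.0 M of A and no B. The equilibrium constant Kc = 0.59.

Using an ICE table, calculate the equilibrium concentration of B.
[B] = 0.949 M

ICE: [A] = 2.0 − x, [B] = 2x.
Kc = (2x)²/(2.0 − x) = 0.59 ⇒ 4x² + 0.59x − 1.18 = 0.
x = (−0.59 + √(0.59² + 4·4·1.18))/(2·4) = (−0.59 + √19.228)/8 = 0.47437.
[B] = 2x = 0.949 M.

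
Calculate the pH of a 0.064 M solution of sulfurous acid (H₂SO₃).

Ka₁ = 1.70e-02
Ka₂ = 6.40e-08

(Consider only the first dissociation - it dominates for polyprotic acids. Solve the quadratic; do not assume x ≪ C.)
pH = 1.59

x² + Ka₁·x − Ka₁·C = 0 with Ka₁ = 1.70e-02, C = 0.064.
x = (−Ka₁ + √(Ka₁² + 4·Ka₁·C))/2 = 2.5562e-02 M, so pH = 1.59.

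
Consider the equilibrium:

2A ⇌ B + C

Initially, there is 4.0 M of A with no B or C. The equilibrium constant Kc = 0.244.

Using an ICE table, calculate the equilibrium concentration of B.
[B] = 0.994 M

ICE: [A] = 4.0 − 2x, [B] = [C] = x.
Kc = x²/(4.0 − 2x)² = 0.244 ⇒ √Kc = x/(4.0 − 2x).
x = √0.244·4.0/(1 + 2√0.244) = 0.49396·4.0/1.9879 = 0.99393.
[B] = x = 0.994 M.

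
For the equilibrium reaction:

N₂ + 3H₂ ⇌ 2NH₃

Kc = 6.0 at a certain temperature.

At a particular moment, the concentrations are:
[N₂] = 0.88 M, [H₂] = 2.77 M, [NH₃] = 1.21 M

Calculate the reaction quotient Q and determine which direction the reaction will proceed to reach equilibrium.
Q = 0.078, Q < K, reaction proceeds forward (toward products)

Q = ([NH₃]^2) / ([N₂] × [H₂]^3)
  = ((1.21)^2) / ((0.88)·(2.77)^3) = 1.4641/18.703 = 0.07828
Since Q = 0.07828 < Kc = 6.0, the reaction proceeds forward (toward products) to reach equilibrium.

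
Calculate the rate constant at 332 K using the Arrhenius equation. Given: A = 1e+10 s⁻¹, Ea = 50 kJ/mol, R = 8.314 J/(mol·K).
1.36e+02 s⁻¹

k = A·exp(-Ea/(R·T)) = 1e+10·exp(-50000/(8.314·332)) = 1e+10·exp(-18.1143) = 1e+10·1.3585e-08 = 1.36e+02 s⁻¹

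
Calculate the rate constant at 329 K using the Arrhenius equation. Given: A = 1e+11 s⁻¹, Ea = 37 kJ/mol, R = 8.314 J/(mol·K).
1.33e+05 s⁻¹

k = A·exp(-Ea/(R·T)) = 1e+11·exp(-37000/(8.314·329)) = 1e+11·exp(-13.5268) = 1e+11·1.3347e-06 = 1.33e+05 s⁻¹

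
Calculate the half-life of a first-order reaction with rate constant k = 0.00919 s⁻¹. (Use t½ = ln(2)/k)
75.42 s

t½ = ln(2)/k = 0.6931/0.00919 = 75.42 s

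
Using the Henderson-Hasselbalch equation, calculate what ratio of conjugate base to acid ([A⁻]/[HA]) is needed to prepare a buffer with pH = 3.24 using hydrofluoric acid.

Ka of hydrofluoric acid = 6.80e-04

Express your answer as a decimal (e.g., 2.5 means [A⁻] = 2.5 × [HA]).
[A⁻]/[HA] = 1.182

pKa = −log(6.80e-04) = 3.1675. pH = pKa + log([A⁻]/[HA]). 3.24 = 3.1675 + log(ratio). log(ratio) = 3.24 − 3.1675 = 0.0725. ratio = 10^(0.0725) = 1.182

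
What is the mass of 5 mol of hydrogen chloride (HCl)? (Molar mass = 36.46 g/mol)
Mass = 5 mol × 36.46 g/mol = 182.3 g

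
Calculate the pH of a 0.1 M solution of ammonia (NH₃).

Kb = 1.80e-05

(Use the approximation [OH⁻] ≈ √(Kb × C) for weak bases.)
pH = 11.13

[OH⁻] = √(Kb × C) = √(1.80e-05 × 0.1) = 1.3416e-03. pOH = 2.87, pH = 14 - pOH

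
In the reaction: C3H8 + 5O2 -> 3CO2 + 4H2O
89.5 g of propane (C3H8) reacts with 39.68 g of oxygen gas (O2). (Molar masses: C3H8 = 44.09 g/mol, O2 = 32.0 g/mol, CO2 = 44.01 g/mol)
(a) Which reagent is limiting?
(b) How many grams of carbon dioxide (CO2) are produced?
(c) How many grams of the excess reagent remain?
(a) O2, (b) 32.74 g, (c) 78.57 g

Moles of C3H8 = 89.5 g ÷ 44.09 g/mol = 2.02994 mol
Moles of O2 = 39.68 g ÷ 32.0 g/mol = 1.24 mol
Moles ÷ coefficient: C3H8: 2.02994/1 = 2.03, O2: 1.24/5 = 0.248
(a) O2 has the smaller value, so O2 is the limiting reagent.
(b) Moles of CO2 = 1.24 mol O2 × (3/5) = 0.744 mol; mass = 0.744 mol × 44.01 g/mol = 32.74 g
(c) C3H8 consumed = 1.24 × (1/5) = 0.248 mol; remaining = 2.02994 − 0.248 = 1.78194 mol; mass = 1.78194 mol × 44.09 g/mol = 78.57 g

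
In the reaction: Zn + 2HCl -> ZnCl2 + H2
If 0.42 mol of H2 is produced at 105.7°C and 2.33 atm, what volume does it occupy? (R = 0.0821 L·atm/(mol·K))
T = 105.7°C + 273.15 = 378.85 K
V = nRT/P = (0.42 × 0.0821 × 378.85) / 2.33
V = 5.61 L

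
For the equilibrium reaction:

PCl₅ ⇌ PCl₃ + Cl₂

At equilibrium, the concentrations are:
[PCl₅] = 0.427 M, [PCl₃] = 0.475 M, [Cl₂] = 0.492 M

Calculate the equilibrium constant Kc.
K_c = 0.5473

Kc = ([PCl₃] × [Cl₂]) / ([PCl₅])
   = ((0.475)·(0.492)) / ((0.427))
   = 0.2337 / 0.427 = 0.5473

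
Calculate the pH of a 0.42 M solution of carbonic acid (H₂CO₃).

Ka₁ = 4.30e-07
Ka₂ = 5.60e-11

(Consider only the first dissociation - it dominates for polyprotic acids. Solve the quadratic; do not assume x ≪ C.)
pH = 3.37

x² + Ka₁·x − Ka₁·C = 0 with Ka₁ = 4.30e-07, C = 0.42.
x = (−Ka₁ + √(Ka₁² + 4·Ka₁·C))/2 = 4.2476e-04 M, so pH = 3.37.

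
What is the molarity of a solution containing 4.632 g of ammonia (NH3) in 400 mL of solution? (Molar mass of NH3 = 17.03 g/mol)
Moles of NH3 = 4.632 g ÷ 17.03 g/mol = 0.271991 mol
Volume = 400 mL = 0.4 L
Molarity = 0.271991 mol ÷ 0.4 L = 0.68 M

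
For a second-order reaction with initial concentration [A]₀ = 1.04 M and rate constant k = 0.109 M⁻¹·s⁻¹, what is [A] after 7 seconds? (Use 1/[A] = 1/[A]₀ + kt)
0.5799 M

1/[A] = 1/[A]₀ + k·t = 1/1.04 + (0.109)·(7) = 0.9615 + 0.7630 = 1.7245
[A] = 1/1.7245 = 0.5799 M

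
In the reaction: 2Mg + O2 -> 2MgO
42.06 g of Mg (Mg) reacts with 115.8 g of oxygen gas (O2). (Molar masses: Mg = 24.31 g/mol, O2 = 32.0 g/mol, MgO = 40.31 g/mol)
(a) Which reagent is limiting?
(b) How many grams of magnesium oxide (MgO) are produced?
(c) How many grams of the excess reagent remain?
(a) Mg, (b) 69.74 g, (c) 88.12 g

Moles of Mg = 42.06 g ÷ 24.31 g/mol = 1.73015 mol
Moles of O2 = 115.8 g ÷ 32.0 g/mol = 3.61875 mol
Moles ÷ coefficient: Mg: 1.73015/2 = 0.8651, O2: 3.61875/1 = 3.619
(a) Mg has the smaller value, so Mg is the limiting reagent.
(b) Moles of MgO = 1.73015 mol Mg × (2/2) = 1.73015 mol; mass = 1.73015 mol × 40.31 g/mol = 69.74 g
(c) O2 consumed = 1.73015 × (1/2) = 0.865076 mol; remaining = 3.61875 − 0.865076 = 2.75367 mol; mass = 2.75367 mol × 32.0 g/mol = 88.12 g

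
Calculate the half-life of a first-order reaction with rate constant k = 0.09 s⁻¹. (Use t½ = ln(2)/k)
7.70 s

t½ = ln(2)/k = 0.6931/0.09 = 7.70 s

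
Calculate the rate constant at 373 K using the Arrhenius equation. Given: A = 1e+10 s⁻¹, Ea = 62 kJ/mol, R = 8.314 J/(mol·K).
2.08e+01 s⁻¹

k = A·exp(-Ea/(R·T)) = 1e+10·exp(-62000/(8.314·373)) = 1e+10·exp(-19.9928) = 1e+10·2.0761e-09 = 2.08e+01 s⁻¹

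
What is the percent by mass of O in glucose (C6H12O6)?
Mass of O in formula = 16.0 × 6 = 96 g/mol
Molar mass = 180.16 g/mol
% O = (96/180.16) × 100% = 53.29%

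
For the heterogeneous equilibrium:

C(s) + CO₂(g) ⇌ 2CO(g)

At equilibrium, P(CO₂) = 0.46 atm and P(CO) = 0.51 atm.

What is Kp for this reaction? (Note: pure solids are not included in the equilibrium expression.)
K_p = 0.565

Solid C is excluded.
Kp = P(CO)²/P(CO₂) = (0.51)²/0.46 = 0.2601/0.46 = 0.565.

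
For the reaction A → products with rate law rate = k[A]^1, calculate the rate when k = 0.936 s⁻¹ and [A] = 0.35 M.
0.3276 M/s

rate = k·[A]^1 = 0.936·(0.35)^1 = 0.936·0.35 = 0.3276 M/s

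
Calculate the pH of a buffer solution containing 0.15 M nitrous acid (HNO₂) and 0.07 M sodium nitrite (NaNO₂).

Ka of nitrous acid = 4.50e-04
pH = 3.02

pKa = -log(4.50e-04) = 3.35. pH = pKa + log([A⁻]/[HA]) = 3.35 + log(0.07/0.15)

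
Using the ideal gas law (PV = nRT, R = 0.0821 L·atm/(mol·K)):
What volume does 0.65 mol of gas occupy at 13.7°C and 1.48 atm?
T = 13.7°C + 273.15 = 286.85 K
V = nRT/P = (0.65 × 0.0821 × 286.85) / 1.48
V = 10.34 L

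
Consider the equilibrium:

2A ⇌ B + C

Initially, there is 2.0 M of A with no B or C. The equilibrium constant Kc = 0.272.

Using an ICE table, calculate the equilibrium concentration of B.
[B] = 0.511 M

ICE: [A] = 2.0 − 2x, [B] = [C] = x.
Kc = x²/(2.0 − 2x)² = 0.272 ⇒ √Kc = x/(2.0 − 2x).
x = √0.272·2.0/(1 + 2√0.272) = 0.52154·2.0/2.0431 = 0.51054.
[B] = x = 0.511 M.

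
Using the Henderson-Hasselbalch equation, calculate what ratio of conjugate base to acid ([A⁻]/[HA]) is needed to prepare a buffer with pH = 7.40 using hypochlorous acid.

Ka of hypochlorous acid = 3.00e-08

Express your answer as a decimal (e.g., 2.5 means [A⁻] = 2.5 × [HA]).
[A⁻]/[HA] = 0.754

pKa = −log(3.00e-08) = 7.5229. pH = pKa + log([A⁻]/[HA]). 7.40 = 7.5229 + log(ratio). log(ratio) = 7.40 − 7.5229 = -0.1229. ratio = 10^(-0.1229) = 0.754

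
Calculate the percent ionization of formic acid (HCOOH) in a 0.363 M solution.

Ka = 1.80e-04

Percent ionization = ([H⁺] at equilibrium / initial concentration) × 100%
Percent ionization = 2.2%

Let x = [H⁺]. Ka = x²/(C - x) ⇒ x² + (1.80e-04)x - (1.80e-04)(0.363) = 0. x = 7.9938e-03. Percent = (7.9938e-03/0.363) × 100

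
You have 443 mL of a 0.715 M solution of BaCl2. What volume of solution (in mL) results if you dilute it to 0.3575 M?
Using M₁V₁ = M₂V₂:
0.715 × 443 = 0.3575 × V₂
V₂ = (0.715 × 443) / 0.3575 = 886 mL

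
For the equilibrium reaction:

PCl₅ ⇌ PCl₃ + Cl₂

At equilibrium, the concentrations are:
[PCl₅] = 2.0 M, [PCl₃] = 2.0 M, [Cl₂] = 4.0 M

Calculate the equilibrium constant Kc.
K_c = 4.0000

Kc = ([PCl₃] × [Cl₂]) / ([PCl₅])
   = ((2.0)·(4.0)) / ((2.0))
   = 8 / 2 = 4.0000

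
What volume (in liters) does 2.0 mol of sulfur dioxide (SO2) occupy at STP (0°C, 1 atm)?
At STP, 1 mol of gas occupies 22.4 L
Volume = 2.0 mol × 22.4 L/mol = 44.80 L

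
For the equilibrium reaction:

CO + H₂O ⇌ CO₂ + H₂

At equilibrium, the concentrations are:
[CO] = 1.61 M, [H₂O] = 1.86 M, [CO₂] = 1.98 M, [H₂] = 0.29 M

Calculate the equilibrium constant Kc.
K_c = 0.1917

Kc = ([CO₂] × [H₂]) / ([CO] × [H₂O])
   = ((1.98)·(0.29)) / ((1.61)·(1.86))
   = 0.5742 / 2.9946 = 0.1917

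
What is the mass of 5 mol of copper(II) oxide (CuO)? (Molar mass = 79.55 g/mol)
Mass = 5 mol × 79.55 g/mol = 397.8 g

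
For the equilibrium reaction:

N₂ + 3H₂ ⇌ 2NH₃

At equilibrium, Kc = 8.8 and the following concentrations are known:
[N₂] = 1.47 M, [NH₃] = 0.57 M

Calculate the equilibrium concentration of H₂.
[H₂] = 0.2929 M

Kc = ([NH₃]^2) / ([N₂] × [H₂]^3) = 8.8
[H₂]^3 = (product terms)/(Kc · other reactant terms) = 0.3249 / (8.8 · 1.47) = 0.025116
[H₂] = (0.025116)^(1/3) = 0.2929 M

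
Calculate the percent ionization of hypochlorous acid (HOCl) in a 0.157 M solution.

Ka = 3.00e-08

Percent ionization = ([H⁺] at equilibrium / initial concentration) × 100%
Percent ionization = 0.0437%

Let x = [H⁺]. Ka = x²/(C - x) ⇒ x² + (3.00e-08)x - (3.00e-08)(0.157) = 0. x = 6.8614e-05. Percent = (6.8614e-05/0.157) × 100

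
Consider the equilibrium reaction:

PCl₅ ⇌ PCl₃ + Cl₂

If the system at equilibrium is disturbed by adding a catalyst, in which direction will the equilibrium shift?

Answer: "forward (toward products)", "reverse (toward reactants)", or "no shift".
no shift

Apply Le Chatelier's principle: system shifts to counteract the change.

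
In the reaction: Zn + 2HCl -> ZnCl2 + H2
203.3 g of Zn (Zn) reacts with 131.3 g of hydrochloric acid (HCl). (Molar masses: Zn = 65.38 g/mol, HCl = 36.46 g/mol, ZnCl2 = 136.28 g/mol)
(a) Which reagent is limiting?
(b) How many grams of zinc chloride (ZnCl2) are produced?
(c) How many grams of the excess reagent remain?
(a) HCl, (b) 245.4 g, (c) 85.58 g

Moles of Zn = 203.3 g ÷ 65.38 g/mol = 3.10951 mol
Moles of HCl = 131.3 g ÷ 36.46 g/mol = 3.60121 mol
Moles ÷ coefficient: Zn: 3.10951/1 = 3.11, HCl: 3.60121/2 = 1.801
(a) HCl has the smaller value, so HCl is the limiting reagent.
(b) Moles of ZnCl2 = 3.60121 mol HCl × (1/2) = 1.8006 mol; mass = 1.8006 mol × 136.28 g/mol = 245.4 g
(c) Zn consumed = 3.60121 × (1/2) = 1.8006 mol; remaining = 3.10951 − 1.8006 = 1.30891 mol; mass = 1.30891 mol × 65.38 g/mol = 85.58 g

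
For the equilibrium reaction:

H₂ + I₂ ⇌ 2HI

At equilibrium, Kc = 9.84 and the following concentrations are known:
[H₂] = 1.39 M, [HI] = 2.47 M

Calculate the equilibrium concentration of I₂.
[I₂] = 0.4461 M

Kc = ([HI]^2) / ([H₂] × [I₂]) = 9.84
[I₂]^1 = (product terms)/(Kc · other reactant terms) = 6.1009 / (9.84 · 1.39) = 0.44605
[I₂] = 0.4461 M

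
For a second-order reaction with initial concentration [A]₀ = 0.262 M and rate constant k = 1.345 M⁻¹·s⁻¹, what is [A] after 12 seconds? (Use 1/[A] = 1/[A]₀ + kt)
0.0501 M

1/[A] = 1/[A]₀ + k·t = 1/0.262 + (1.345)·(12) = 3.8168 + 16.1400 = 19.9568
[A] = 1/19.9568 = 0.0501 M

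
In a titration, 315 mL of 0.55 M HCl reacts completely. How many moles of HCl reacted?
Moles = Molarity × Volume (L)
Moles = 0.55 M × 0.315 L = 0.1733 mol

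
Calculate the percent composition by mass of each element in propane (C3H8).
C: 81.72%, H: 18.29%

Molar mass of C3H8 = 44.09 g/mol
% C = (3 × 12.01) / 44.09 × 100% = 36.03 / 44.09 × 100% = 81.72%
% H = (8 × 1.008) / 44.09 × 100% = 8.064 / 44.09 × 100% = 18.29%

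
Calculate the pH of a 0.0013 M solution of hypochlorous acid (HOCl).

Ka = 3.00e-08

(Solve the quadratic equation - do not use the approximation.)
pH = 5.21

x² + Ka×x - Ka×C = 0. Using quadratic formula: [H⁺] = 6.2300e-06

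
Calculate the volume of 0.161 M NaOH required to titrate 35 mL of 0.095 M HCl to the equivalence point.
V_{base} = 20.7 mL

At equivalence: moles acid = moles base.
moles HCl = 0.095 M × 0.035 L = 0.003325 mol
V_NaOH = 0.003325 mol ÷ 0.161 M = 0.02065 L = 20.7 mL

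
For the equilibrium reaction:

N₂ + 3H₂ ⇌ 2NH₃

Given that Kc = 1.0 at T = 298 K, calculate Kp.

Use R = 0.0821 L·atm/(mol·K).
K_p = 0.0017

Δn = (moles gaseous products) − (moles gaseous reactants) = -2
T = 298 K; RT = 0.0821 × 298 = 24.4658
Kp = Kc·(RT)^Δn = 1.0 × (24.4658)^-2 = 1.0 × 0.00167063 = 0.0017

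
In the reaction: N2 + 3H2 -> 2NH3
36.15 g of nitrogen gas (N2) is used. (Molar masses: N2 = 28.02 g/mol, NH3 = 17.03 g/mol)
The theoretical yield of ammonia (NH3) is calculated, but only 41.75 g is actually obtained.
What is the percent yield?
Moles of N2 = 36.15 g ÷ 28.02 g/mol = 1.29015 mol
Mole ratio: 2 mol NH3 / 1 mol N2
Moles of NH3 = 1.29015 × (2/1) = 2.5803 mol
Theoretical yield = 2.5803 mol × 17.03 g/mol = 43.943 g
Actual yield = 41.75 g
Percent yield = (41.75 / 43.943) × 100% = 95.0%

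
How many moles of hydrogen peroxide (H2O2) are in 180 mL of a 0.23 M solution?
Moles = Molarity × Volume (L)
Moles = 0.23 M × 0.18 L = 0.0414 mol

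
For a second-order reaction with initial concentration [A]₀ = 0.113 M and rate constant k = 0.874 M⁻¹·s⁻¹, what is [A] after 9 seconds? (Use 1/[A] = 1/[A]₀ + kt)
0.0598 M

1/[A] = 1/[A]₀ + k·t = 1/0.113 + (0.874)·(9) = 8.8496 + 7.8660 = 16.7156
[A] = 1/16.7156 = 0.0598 M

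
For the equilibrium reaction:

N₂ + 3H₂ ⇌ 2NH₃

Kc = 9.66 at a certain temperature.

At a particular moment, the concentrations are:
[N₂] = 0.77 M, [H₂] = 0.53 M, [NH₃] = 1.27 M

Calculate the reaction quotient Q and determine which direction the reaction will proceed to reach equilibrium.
Q = 14.070, Q > K, reaction proceeds reverse (toward reactants)

Q = ([NH₃]^2) / ([N₂] × [H₂]^3)
  = ((1.27)^2) / ((0.77)·(0.53)^3) = 1.6129/0.11464 = 14.07
Since Q = 14.07 > Kc = 9.66, the reaction proceeds reverse (toward reactants) to reach equilibrium.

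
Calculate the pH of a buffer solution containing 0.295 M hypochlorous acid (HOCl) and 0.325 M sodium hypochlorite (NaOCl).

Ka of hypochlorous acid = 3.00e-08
pH = 7.56

pKa = -log(3.00e-08) = 7.52. pH = pKa + log([A⁻]/[HA]) = 7.52 + log(0.325/0.295)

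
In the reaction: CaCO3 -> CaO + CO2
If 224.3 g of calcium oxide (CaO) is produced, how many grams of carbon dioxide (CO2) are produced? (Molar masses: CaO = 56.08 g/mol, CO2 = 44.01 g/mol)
Moles of CaO = 224.3 g ÷ 56.08 g/mol = 3.99964 mol
Mole ratio: 1 mol CO2 / 1 mol CaO
Moles of CO2 = 3.99964 × (1/1) = 3.99964 mol
Mass of CO2 = 3.99964 mol × 44.01 g/mol = 176 g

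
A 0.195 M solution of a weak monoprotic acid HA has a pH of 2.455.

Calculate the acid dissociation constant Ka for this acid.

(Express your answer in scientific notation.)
K_a = 6.42e-05

[H⁺] = 10^(−pH) = 10^(−2.455) = 3.508e-03 M. For HA ⇌ H⁺ + A⁻, Ka = x²/(C − x) = (3.508e-03)²/(0.195 − 3.508e-03) = 6.42e-05.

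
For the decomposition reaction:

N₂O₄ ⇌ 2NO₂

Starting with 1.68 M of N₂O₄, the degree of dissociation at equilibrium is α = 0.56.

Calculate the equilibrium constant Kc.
K_c = 4.7895

x = α·[A]₀ = 0.56 × 1.68 = 0.9408 M dissociated.
At eq: [N₂O₄] = 1.68 − 0.9408 = 0.7392 M; [NO₂] = 2x = 1.882 M.
Kc = [NO₂]²/[N₂O₄] = (1.882)²/0.7392 = 4.79.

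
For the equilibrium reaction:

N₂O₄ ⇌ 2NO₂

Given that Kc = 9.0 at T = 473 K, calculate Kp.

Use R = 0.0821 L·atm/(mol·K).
K_p = 349.4997

Δn = (moles gaseous products) − (moles gaseous reactants) = 1
T = 473 K; RT = 0.0821 × 473 = 38.8333
Kp = Kc·(RT)^Δn = 9.0 × (38.8333)^1 = 9.0 × 38.8333 = 349.4997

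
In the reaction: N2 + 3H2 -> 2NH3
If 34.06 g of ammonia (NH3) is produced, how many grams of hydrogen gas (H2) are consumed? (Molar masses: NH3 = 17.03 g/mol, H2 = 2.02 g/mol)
Moles of NH3 = 34.06 g ÷ 17.03 g/mol = 2 mol
Mole ratio: 3 mol H2 / 2 mol NH3
Moles of H2 = 2 × (3/2) = 3 mol
Mass of H2 = 3 mol × 2.02 g/mol = 6.06 g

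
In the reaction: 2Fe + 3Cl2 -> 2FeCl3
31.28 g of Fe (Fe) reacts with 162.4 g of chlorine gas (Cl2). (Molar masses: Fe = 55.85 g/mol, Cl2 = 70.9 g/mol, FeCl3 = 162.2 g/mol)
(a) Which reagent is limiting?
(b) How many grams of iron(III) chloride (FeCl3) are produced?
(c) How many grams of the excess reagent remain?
(a) Fe, (b) 90.84 g, (c) 102.8 g

Moles of Fe = 31.28 g ÷ 55.85 g/mol = 0.560072 mol
Moles of Cl2 = 162.4 g ÷ 70.9 g/mol = 2.29055 mol
Moles ÷ coefficient: Fe: 0.560072/2 = 0.28, Cl2: 2.29055/3 = 0.7635
(a) Fe has the smaller value, so Fe is the limiting reagent.
(b) Moles of FeCl3 = 0.560072 mol Fe × (2/2) = 0.560072 mol; mass = 0.560072 mol × 162.2 g/mol = 90.84 g
(c) Cl2 consumed = 0.560072 × (3/2) = 0.840107 mol; remaining = 2.29055 − 0.840107 = 1.45044 mol; mass = 1.45044 mol × 70.9 g/mol = 102.8 g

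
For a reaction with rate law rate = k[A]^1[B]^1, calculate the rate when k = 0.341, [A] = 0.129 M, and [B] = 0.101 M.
0.004443 M/s

rate = k·[A]^1·[B]^1 = 0.341·(0.129)^1·(0.101)^1 = 0.341·0.129·0.101 = 0.004443 M/s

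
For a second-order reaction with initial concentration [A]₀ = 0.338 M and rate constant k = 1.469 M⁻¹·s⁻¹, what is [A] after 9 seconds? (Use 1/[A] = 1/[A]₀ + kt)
0.0618 M

1/[A] = 1/[A]₀ + k·t = 1/0.338 + (1.469)·(9) = 2.9586 + 13.2210 = 16.1796
[A] = 1/16.1796 = 0.0618 M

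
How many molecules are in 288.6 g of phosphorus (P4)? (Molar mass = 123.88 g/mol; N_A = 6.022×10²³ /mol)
Moles = 288.6 g ÷ 123.88 g/mol = 2.32967 mol
Molecules = 2.32967 mol × 6.022×10²³ /mol = 1.403e+24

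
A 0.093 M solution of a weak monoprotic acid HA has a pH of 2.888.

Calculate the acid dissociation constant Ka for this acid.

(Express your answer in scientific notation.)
K_a = 1.83e-05

[H⁺] = 10^(−pH) = 10^(−2.888) = 1.294e-03 M. For HA ⇌ H⁺ + A⁻, Ka = x²/(C − x) = (1.294e-03)²/(0.093 − 1.294e-03) = 1.83e-05.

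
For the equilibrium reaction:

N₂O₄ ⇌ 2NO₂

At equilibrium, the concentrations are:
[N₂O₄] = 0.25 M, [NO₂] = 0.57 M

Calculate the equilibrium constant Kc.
K_c = 1.2996

Kc = ([NO₂]^2) / ([N₂O₄])
   = ((0.57)^2) / ((0.25))
   = 0.3249 / 0.25 = 1.2996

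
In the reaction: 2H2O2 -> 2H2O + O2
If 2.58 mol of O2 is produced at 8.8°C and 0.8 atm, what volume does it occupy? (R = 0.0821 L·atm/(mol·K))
T = 8.8°C + 273.15 = 281.95 K
V = nRT/P = (2.58 × 0.0821 × 281.95) / 0.8
V = 74.65 L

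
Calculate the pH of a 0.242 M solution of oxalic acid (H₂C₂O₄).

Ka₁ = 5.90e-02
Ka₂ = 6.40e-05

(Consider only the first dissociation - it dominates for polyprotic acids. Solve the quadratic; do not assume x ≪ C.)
pH = 1.03

x² + Ka₁·x − Ka₁·C = 0 with Ka₁ = 5.90e-02, C = 0.242.
x = (−Ka₁ + √(Ka₁² + 4·Ka₁·C))/2 = 9.3578e-02 M, so pH = 1.03.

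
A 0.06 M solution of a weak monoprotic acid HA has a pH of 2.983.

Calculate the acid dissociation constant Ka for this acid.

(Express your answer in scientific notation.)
K_a = 1.83e-05

[H⁺] = 10^(−pH) = 10^(−2.983) = 1.040e-03 M. For HA ⇌ H⁺ + A⁻, Ka = x²/(C − x) = (1.040e-03)²/(0.06 − 1.040e-03) = 1.83e-05.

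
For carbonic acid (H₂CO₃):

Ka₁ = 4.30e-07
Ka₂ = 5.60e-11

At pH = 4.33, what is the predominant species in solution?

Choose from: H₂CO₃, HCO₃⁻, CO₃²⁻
H₂CO₃

pKa1 = 6.37, pKa2 = 10.25. Each pKa is the crossover between adjacent species; pH = 4.33 lies in the region where H₂CO₃ predominates.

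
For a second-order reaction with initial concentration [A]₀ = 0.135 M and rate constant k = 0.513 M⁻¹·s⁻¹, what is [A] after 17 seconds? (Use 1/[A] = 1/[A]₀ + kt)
0.0620 M

1/[A] = 1/[A]₀ + k·t = 1/0.135 + (0.513)·(17) = 7.4074 + 8.7210 = 16.1284
[A] = 1/16.1284 = 0.0620 M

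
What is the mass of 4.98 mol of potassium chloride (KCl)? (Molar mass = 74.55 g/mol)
Mass = 4.98 mol × 74.55 g/mol = 371.3 g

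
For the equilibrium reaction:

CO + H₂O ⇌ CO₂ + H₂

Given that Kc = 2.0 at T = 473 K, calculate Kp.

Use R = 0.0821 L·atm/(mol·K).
K_p = 2.0000

Δn = (moles gaseous products) − (moles gaseous reactants) = 0
T = 473 K; RT = 0.0821 × 473 = 38.8333
Kp = Kc·(RT)^Δn = 2.0 × (38.8333)^0 = 2.0 × 1 = 2.0000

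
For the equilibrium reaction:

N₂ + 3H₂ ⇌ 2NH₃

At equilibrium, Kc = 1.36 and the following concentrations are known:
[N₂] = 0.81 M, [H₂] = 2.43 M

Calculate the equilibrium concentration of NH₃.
[NH₃] = 3.9758 M

Kc = ([NH₃]^2) / ([N₂] × [H₂]^3) = 1.36
[NH₃]^2 = Kc · (reactant terms)/(other product terms) = 1.36 · 11.623 / 1 = 15.807
[NH₃] = (15.807)^(1/2) = 3.9758 M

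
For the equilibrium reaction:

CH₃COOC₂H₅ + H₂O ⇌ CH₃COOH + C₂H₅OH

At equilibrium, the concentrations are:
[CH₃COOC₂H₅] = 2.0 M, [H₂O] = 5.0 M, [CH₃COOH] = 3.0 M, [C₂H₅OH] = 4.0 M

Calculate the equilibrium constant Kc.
K_c = 1.2000

Kc = ([CH₃COOH] × [C₂H₅OH]) / ([CH₃COOC₂H₅] × [H₂O])
   = ((3.0)·(4.0)) / ((2.0)·(5.0))
   = 12 / 10 = 1.2000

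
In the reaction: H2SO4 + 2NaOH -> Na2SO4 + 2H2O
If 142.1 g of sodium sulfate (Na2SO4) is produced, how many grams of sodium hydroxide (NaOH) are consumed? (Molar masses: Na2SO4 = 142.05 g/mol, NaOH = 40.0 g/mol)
Moles of Na2SO4 = 142.1 g ÷ 142.05 g/mol = 1.00035 mol
Mole ratio: 2 mol NaOH / 1 mol Na2SO4
Moles of NaOH = 1.00035 × (2/1) = 2.0007 mol
Mass of NaOH = 2.0007 mol × 40.0 g/mol = 80.03 g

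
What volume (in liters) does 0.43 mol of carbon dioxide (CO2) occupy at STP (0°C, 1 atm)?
At STP, 1 mol of gas occupies 22.4 L
Volume = 0.43 mol × 22.4 L/mol = 9.63 L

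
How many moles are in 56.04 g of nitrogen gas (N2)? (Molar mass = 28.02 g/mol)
Moles = 56.04 g ÷ 28.02 g/mol = 2 mol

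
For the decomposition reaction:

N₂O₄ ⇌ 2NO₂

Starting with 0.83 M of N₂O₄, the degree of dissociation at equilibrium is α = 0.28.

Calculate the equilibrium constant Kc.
K_c = 0.3615

x = α·[A]₀ = 0.28 × 0.83 = 0.2324 M dissociated.
At eq: [N₂O₄] = 0.83 − 0.2324 = 0.5976 M; [NO₂] = 2x = 0.4648 M.
Kc = [NO₂]²/[N₂O₄] = (0.4648)²/0.5976 = 0.3615.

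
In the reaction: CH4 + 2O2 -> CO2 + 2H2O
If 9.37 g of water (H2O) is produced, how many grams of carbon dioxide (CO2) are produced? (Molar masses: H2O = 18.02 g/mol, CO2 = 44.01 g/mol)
Moles of H2O = 9.37 g ÷ 18.02 g/mol = 0.519978 mol
Mole ratio: 1 mol CO2 / 2 mol H2O
Moles of CO2 = 0.519978 × (1/2) = 0.259989 mol
Mass of CO2 = 0.259989 mol × 44.01 g/mol = 11.44 g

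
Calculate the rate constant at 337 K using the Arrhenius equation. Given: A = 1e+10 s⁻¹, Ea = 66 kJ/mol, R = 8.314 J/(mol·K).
5.88e-01 s⁻¹

k = A·exp(-Ea/(R·T)) = 1e+10·exp(-66000/(8.314·337)) = 1e+10·exp(-23.5561) = 1e+10·5.8844e-11 = 5.88e-01 s⁻¹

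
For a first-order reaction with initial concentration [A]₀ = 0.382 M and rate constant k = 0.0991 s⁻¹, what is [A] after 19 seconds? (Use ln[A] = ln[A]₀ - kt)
0.0581 M

ln[A] = ln[A]₀ - k·t = ln(0.382) - (0.0991)·(19) = -0.9623 - 1.8829 = -2.8452
[A] = e^(-2.8452) = 0.0581 M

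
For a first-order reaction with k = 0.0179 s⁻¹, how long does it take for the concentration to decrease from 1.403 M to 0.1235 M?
135.76 s

From ln[A] = ln[A]₀ - k·t: t = ln([A]₀/[A])/k = ln(1.403/0.1235)/0.0179 = ln(11.3603)/0.0179 = 2.4301/0.0179 = 135.76 s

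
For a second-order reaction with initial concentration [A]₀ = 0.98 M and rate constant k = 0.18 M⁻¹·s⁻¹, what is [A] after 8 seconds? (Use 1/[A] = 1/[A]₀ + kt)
0.4064 M

1/[A] = 1/[A]₀ + k·t = 1/0.98 + (0.18)·(8) = 1.0204 + 1.4400 = 2.4604
[A] = 1/2.4604 = 0.4064 M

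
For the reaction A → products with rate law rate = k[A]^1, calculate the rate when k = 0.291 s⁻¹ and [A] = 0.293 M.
0.08526 M/s

rate = k·[A]^1 = 0.291·(0.293)^1 = 0.291·0.293 = 0.08526 M/s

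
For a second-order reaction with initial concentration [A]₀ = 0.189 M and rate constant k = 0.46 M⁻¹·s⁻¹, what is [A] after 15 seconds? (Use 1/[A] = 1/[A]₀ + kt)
0.0820 M

1/[A] = 1/[A]₀ + k·t = 1/0.189 + (0.46)·(15) = 5.2910 + 6.9000 = 12.1910
[A] = 1/12.1910 = 0.0820 M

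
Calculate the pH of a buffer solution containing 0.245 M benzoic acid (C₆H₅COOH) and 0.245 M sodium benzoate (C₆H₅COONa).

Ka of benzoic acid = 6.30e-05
pH = 4.20

pKa = -log(6.30e-05) = 4.20. pH = pKa + log([A⁻]/[HA]) = 4.20 + log(0.245/0.245)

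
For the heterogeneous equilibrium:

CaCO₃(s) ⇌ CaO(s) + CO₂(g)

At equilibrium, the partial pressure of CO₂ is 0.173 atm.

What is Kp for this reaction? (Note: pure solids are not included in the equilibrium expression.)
K_p = 0.173

Solids (CaCO₃, CaO) have activity 1 and are excluded.
Kp = P(CO₂) = 0.173.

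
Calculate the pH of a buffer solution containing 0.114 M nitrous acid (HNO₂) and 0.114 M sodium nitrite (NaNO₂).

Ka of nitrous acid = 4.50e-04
pH = 3.35

pKa = -log(4.50e-04) = 3.35. pH = pKa + log([A⁻]/[HA]) = 3.35 + log(0.114/0.114)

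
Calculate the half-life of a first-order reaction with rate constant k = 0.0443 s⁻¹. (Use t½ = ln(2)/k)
15.65 s

t½ = ln(2)/k = 0.6931/0.0443 = 15.65 s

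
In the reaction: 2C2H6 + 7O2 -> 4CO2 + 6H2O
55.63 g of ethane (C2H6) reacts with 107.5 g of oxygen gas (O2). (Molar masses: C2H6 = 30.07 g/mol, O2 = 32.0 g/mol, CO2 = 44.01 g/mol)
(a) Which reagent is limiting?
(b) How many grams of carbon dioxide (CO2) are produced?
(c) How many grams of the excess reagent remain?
(a) O2, (b) 84.48 g, (c) 26.77 g

Moles of C2H6 = 55.63 g ÷ 30.07 g/mol = 1.85002 mol
Moles of O2 = 107.5 g ÷ 32.0 g/mol = 3.35938 mol
Moles ÷ coefficient: C2H6: 1.85002/2 = 0.925, O2: 3.35938/7 = 0.4799
(a) O2 has the smaller value, so O2 is the limiting reagent.
(b) Moles of CO2 = 3.35938 mol O2 × (4/7) = 1.91964 mol; mass = 1.91964 mol × 44.01 g/mol = 84.48 g
(c) C2H6 consumed = 3.35938 × (2/7) = 0.959821 mol; remaining = 1.85002 − 0.959821 = 0.890195 mol; mass = 0.890195 mol × 30.07 g/mol = 26.77 g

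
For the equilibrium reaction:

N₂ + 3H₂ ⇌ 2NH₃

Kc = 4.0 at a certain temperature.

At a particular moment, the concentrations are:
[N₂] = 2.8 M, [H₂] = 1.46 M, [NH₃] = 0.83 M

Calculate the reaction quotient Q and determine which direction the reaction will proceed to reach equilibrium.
Q = 0.079, Q < K, reaction proceeds forward (toward products)

Q = ([NH₃]^2) / ([N₂] × [H₂]^3)
  = ((0.83)^2) / ((2.8)·(1.46)^3) = 0.6889/8.714 = 0.07906
Since Q = 0.07906 < Kc = 4.0, the reaction proceeds forward (toward products) to reach equilibrium.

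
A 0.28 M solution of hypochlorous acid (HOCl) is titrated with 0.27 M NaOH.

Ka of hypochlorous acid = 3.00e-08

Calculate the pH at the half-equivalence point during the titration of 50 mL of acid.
pH = pKa = 7.52

At the half-equivalence point, [HA] = [A⁻], so by Henderson–Hasselbalch pH = pKa + log(1) = pKa.
pKa = −log(3.00e-08) = 7.52.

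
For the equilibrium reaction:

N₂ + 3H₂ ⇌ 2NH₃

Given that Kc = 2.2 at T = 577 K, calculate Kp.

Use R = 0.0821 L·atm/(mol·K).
K_p = 9.80e-04

Δn = (moles gaseous products) − (moles gaseous reactants) = -2
T = 577 K; RT = 0.0821 × 577 = 47.3717
Kp = Kc·(RT)^Δn = 2.2 × (47.3717)^-2 = 2.2 × 0.000445617 = 9.80e-04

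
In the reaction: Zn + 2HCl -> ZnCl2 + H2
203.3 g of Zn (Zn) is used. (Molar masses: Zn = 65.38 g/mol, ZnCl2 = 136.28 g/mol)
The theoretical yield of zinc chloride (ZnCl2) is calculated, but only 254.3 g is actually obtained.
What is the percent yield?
Moles of Zn = 203.3 g ÷ 65.38 g/mol = 3.10951 mol
Mole ratio: 1 mol ZnCl2 / 1 mol Zn
Moles of ZnCl2 = 3.10951 × (1/1) = 3.10951 mol
Theoretical yield = 3.10951 mol × 136.28 g/mol = 423.76 g
Actual yield = 254.3 g
Percent yield = (254.3 / 423.76) × 100% = 60.0%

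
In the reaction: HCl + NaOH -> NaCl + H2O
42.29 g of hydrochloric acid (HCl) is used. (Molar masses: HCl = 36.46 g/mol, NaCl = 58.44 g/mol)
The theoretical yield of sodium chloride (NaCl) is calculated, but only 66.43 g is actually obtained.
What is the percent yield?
Moles of HCl = 42.29 g ÷ 36.46 g/mol = 1.1599 mol
Mole ratio: 1 mol NaCl / 1 mol HCl
Moles of NaCl = 1.1599 × (1/1) = 1.1599 mol
Theoretical yield = 1.1599 mol × 58.44 g/mol = 67.785 g
Actual yield = 66.43 g
Percent yield = (66.43 / 67.785) × 100% = 98.0%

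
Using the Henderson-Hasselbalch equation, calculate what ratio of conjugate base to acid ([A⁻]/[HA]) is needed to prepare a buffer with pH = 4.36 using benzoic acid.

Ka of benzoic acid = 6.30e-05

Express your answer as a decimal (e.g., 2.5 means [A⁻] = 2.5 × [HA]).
[A⁻]/[HA] = 1.443

pKa = −log(6.30e-05) = 4.2007. pH = pKa + log([A⁻]/[HA]). 4.36 = 4.2007 + log(ratio). log(ratio) = 4.36 − 4.2007 = 0.1593. ratio = 10^(0.1593) = 1.443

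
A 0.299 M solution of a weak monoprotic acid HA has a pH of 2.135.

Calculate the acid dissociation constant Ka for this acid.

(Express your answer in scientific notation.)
K_a = 1.84e-04

[H⁺] = 10^(−pH) = 10^(−2.135) = 7.328e-03 M. For HA ⇌ H⁺ + A⁻, Ka = x²/(C − x) = (7.328e-03)²/(0.299 − 7.328e-03) = 1.84e-04.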